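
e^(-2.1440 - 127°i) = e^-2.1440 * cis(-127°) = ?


e^-2.1440 = 0.1172
cos(-127°) = -0.6018
sin(-127°) = -0.7986
Real = 0.1172*(-0.6018) = -0.0705
Imag = 0.1172*(-0.7986) = -0.0936

-0.0705 - 0.0936i


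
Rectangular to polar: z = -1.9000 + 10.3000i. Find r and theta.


r = sqrt(3.61+106.09) = sqrt(109.7) = 10.4738
theta = atan2(10.3, -1.9) = 100.4516 degrees

r = 10.4738, theta = 100.4516 degrees


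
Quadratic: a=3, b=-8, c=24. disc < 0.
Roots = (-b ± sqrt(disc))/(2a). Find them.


disc = (-8)^2 - 4*3*24 = 64 - 288 = -224
sqrt(|disc|) = sqrt(224) = 14.9666
Real part = 8/(2*3) = 1.3333
Imag part = 14.9666/(2*3) = 2.4944

1.3333 ± 2.4944i


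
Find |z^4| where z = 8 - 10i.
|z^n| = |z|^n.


|z| = sqrt(64+100) = sqrt(164) = 12.8062
|z^4| = |z|^4 = (sqrt(164))^4 = 164^2 = 26896

|z^4| = 26896


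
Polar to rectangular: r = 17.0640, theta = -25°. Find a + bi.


a = 17.0640*cos(-25°) = 17.0640*0.906308 = 15.4652
b = 17.0640*sin(-25°) = 17.0640*(-0.42262) = -7.2116

15.4652 - 7.2116i


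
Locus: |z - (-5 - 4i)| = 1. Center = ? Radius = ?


|z - z0| = r is a circle with center z0 and radius r.
Center = (-5, -4), radius = 1

Circle with center (-5, -4) and radius 1


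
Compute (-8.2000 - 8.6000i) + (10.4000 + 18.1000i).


Real: -8.2 + 10.4 = 2.2
Imag: -8.6 + 18.1 = 9.5

2.2000 + 9.5000i


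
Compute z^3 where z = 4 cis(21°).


r^3 = 4^3 = 64
n*theta = 3*21° = 63° = 63° (mod 360)
a = 64*cos(63°) = 29.0554
b = 64*sin(63°) = 57.0244

64 cis(63°) = 29.0554 + 57.0244i


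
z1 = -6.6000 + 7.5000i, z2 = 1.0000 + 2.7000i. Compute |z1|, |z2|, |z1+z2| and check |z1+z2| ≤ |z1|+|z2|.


|z1| = sqrt((-6.6)^2 + 7.5^2) = sqrt(99.81) = 9.9905
|z2| = sqrt(1^2 + 2.7^2) = sqrt(8.29) = 2.8792
z1+z2 = -5.6000 + 10.2000i
|z1+z2| = sqrt(135.4) = 11.6362
|z1|+|z2| = 9.9905 + 2.8792 = 12.8697

|z1+z2| = 11.6362 ≤ |z1|+|z2| = 12.8697 (verified)


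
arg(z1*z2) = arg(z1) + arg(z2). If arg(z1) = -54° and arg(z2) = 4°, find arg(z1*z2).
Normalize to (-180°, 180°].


arg(z1*z2) = -54° + 4° = -50°
Normalized to (-180°, 180°]: -50°

-50°


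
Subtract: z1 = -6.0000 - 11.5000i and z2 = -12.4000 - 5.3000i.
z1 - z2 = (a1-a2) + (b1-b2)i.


Real: -6 + 12.4 = 6.4
Imag: -11.5 + 5.3 = -6.2

6.4000 - 6.2000i


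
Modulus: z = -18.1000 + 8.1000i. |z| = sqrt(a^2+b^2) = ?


|z| = sqrt((-18.1)^2 + 8.1^2) = sqrt(327.61 + 65.61) = sqrt(393.22) = 19.8298

|z| = 19.8298


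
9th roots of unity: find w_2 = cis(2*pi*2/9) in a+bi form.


Angle = 360*2/9 = 80°
a = cos(80°) = 0.1736
b = sin(80°) = 0.9848

0.1736 + 0.9848i


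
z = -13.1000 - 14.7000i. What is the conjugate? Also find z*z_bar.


z_bar = -13.1000 + 14.7000i
z*z_bar = (-13.1)^2 + (-14.7)^2 = 171.61 + 216.09 = 387.7

z_bar = -13.1000 + 14.7000i, z*z_bar = 387.7


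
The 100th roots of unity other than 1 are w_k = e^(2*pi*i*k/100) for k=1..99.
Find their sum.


With w = e^(2*pi*i/100), all 100 of the 100th roots of unity w^0 = 1, w, ..., w^(99) sum to 0: 1 + w + ... + w^(99) = (1 - w^100)/(1 - w) = 0 since w^100 = 1, w ≠ 1.
Removing the root 1: w + w^2 + ... + w^(99) = 0 - 1 = -1

Sum = -1


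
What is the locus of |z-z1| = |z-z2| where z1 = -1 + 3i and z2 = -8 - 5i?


Equal distances means the locus is the perpendicular bisector of z1 and z2.
Midpoint = ((-1+(-8))/2, (3+(-5))/2) = (-4.5000, -1.0000)

Perpendicular bisector through (-4.5000, -1.0000)


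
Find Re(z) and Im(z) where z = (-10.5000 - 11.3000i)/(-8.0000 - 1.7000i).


Multiply by conjugate: (-10.5000 - 11.3000i)(-8.0000 + 1.7000i) / ((-8)^2 + (-1.7)^2)
Numerator real = -10.5*(-8) - (11.3)*(-1.7) = 103.21
Numerator imag = -11.3*(-8) - (-10.5)*(-1.7) = 72.55
Denominator = 66.89
Re(z) = 103.21/66.89 = 1.5430
Im(z) = 72.55/66.89 = 1.0846

Re(z) = 1.5430, Im(z) = 1.0846


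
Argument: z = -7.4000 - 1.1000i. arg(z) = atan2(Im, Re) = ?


Re = -7.4, Im = -1.1
arg = atan2(-1.1, -7.4) = -171.5450 degrees

arg(z) = -171.5450 degrees


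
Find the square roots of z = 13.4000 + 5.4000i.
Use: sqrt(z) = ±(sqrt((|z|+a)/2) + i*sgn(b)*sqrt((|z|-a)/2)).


|z| = sqrt(179.56+29.16) = 14.4471
sqrt((|z|+a)/2) = sqrt((14.4471+13.4)/2) = sqrt(13.9236) = 3.7314
sqrt((|z|-a)/2) = sqrt((14.4471-13.4)/2) = sqrt(0.5236) = 0.7236

±(3.7314 + 0.7236i) i.e. 3.7314 + 0.7236i and -3.7314 - 0.7236i


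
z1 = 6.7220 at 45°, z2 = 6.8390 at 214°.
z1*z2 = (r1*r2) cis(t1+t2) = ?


r = 6.7220 * 6.8390 = 45.9718
theta = 45° + 214° = 259° = 259° (mod 360)

45.9718 cis(259°)


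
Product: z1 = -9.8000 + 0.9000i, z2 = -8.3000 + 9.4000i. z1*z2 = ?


Real = -9.8*(-8.3) - 0.9*9.4 = 81.34 - 8.46 = 72.88
Imag = -9.8*9.4 - (8.3)*0.9 = -92.12 - (7.47) = -99.59

72.8800 - 99.5900i


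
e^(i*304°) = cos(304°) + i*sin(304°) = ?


cos(304°) = 0.5592
sin(304°) = -0.8290

e^(i*304°) = 0.5592 - 0.8290i


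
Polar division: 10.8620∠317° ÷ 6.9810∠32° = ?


r = 10.8620 / 6.9810 = 1.5559
theta = 317° - 32° = 285° = 285° (mod 360)

1.5559 cis(285°)


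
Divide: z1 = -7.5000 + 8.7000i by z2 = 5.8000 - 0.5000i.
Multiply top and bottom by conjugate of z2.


Conjugate of z2 = 5.8000 + 0.5000i
Numerator: (-7.5000 + 8.7000i)(5.8000 + 0.5000i) = -47.8500 + 46.7100i
Denominator: 5.8^2 + (-0.5)^2 = 33.89
Result = (-47.8500 + 46.7100i)/33.89

-1.4119 + 1.3783i


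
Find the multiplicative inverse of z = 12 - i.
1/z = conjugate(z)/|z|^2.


|z|^2 = 144+1 = 145
1/z = (12 + 1i)/145

1/z = 0.0828 + 0.0069i


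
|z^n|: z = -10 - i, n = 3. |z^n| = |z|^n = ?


|z| = sqrt(100+1) = sqrt(101) = 10.0499
|z^3| = |z|^3 = (sqrt(101))^3 = 101*sqrt(101)

|z^3| = 101*sqrt(101) ≈ 1015.0374


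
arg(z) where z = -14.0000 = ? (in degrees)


Re = -14, Im = 0
arg = atan2(0, -14) = 180.0000 degrees

arg(z) = 180.0000 degrees


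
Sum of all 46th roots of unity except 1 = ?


With w = e^(2*pi*i/46), all 46 of the 46th roots of unity w^0 = 1, w, ..., w^(45) sum to 0: 1 + w + ... + w^(45) = (1 - w^46)/(1 - w) = 0 since w^46 = 1, w ≠ 1.
Removing the root 1: w + w^2 + ... + w^(45) = 0 - 1 = -1

Sum = -1


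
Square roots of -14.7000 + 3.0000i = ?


|z| = sqrt(216.09+9) = 15.0030
sqrt((|z|+a)/2) = sqrt((15.0030+(-14.7))/2) = sqrt(0.1515) = 0.3892
sqrt((|z|-a)/2) = sqrt((15.0030-(-14.7))/2) = sqrt(14.8515) = 3.8538

±(0.3892 + 3.8538i) i.e. 0.3892 + 3.8538i and -0.3892 - 3.8538i


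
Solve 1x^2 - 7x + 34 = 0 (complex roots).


disc = (-7)^2 - 4*1*34 = 49 - 136 = -87
sqrt(|disc|) = sqrt(87) = 9.3274
Real part = 7/(2*1) = 3.5000
Imag part = 9.3274/(2*1) = 4.6637

3.5000 ± 4.6637i


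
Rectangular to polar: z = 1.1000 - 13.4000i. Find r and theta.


r = sqrt(1.21+179.56) = sqrt(180.77) = 13.4451
theta = atan2(-13.4, 1.1) = -85.3071 degrees

r = 13.4451, theta = -85.3071 degrees


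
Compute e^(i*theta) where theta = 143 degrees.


cos(143°) = -0.7986
sin(143°) = 0.6018

e^(i*143°) = -0.7986 + 0.6018i


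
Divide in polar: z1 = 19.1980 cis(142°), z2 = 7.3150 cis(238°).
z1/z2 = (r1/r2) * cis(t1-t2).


r = 19.1980 / 7.3150 = 2.6245
theta = 142° - 238° = -96° = 264° (mod 360)

2.6245 cis(264°)


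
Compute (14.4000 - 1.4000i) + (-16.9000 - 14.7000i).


Real: 14.4 - 16.9 = -2.5
Imag: -1.4 - 14.7 = -16.1

-2.5000 - 16.1000i


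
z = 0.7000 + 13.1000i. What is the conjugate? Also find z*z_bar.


z_bar = 0.7000 - 13.1000i
z*z_bar = 0.7^2 + 13.1^2 = 0.49 + 171.61 = 172.1

z_bar = 0.7000 - 13.1000i, z*z_bar = 172.1


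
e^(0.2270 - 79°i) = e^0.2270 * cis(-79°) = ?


e^0.2270 = 1.25483
cos(-79°) = 0.1908
sin(-79°) = -0.98163
Real = 1.25483*0.1908 = 0.2394
Imag = 1.25483*(-0.98163) = -1.2318

0.2394 - 1.2318i


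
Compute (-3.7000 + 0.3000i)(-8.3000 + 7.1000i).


Real = -3.7*(-8.3) - 0.3*7.1 = 30.71 - 2.13 = 28.58
Imag = -3.7*7.1 - (8.3)*0.3 = -26.27 - (2.49) = -28.76

28.5800 - 28.7600i


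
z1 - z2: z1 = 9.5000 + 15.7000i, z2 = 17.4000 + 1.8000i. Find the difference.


Real: 9.5 - 17.4 = -7.9
Imag: 15.7 - 1.8 = 13.9

-7.9000 + 13.9000i


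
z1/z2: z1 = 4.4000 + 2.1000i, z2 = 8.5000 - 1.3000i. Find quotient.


Conjugate of z2 = 8.5000 + 1.3000i
Numerator: (4.4000 + 2.1000i)(8.5000 + 1.3000i) = 34.6700 + 23.5700i
Denominator: 8.5^2 + (-1.3)^2 = 73.94
Result = (34.6700 + 23.5700i)/73.94

0.4689 + 0.3188i


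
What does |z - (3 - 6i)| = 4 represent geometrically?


|z - z0| = r is a circle with center z0 and radius r.
Center = (3, -6), radius = 4

Circle with center (3, -6) and radius 4


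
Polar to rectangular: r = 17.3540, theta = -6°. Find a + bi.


a = 17.3540*cos(-6°) = 17.3540*0.99452 = 17.2589
b = 17.3540*sin(-6°) = 17.3540*(-0.10453) = -1.8140

17.2589 - 1.8140i


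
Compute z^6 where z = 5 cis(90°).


r^6 = 5^6 = 15625
n*theta = 6*90° = 540° = 180° (mod 360)
a = 15625*cos(180°) = -15625.0000
b = 15625*sin(180°) = 0

15625 cis(180°) = -15625.0000 + 0i


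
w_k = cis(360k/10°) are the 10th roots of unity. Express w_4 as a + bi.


Angle = 360*4/10 = 144°
a = cos(144°) = -0.8090
b = sin(144°) = 0.5878

-0.8090 + 0.5878i


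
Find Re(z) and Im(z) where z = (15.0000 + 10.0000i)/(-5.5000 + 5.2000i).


Multiply by conjugate: (15.0000 + 10.0000i)(-5.5000 - 5.2000i) / ((-5.5)^2 + 5.2^2)
Numerator real = 15*(-5.5) + 10*5.2 = -30.5
Numerator imag = 10*(-5.5) - 15*5.2 = -133
Denominator = 57.29
Re(z) = -30.5/57.29 = -0.5324
Im(z) = -133/57.29 = -2.3215

Re(z) = -0.5324, Im(z) = -2.3215


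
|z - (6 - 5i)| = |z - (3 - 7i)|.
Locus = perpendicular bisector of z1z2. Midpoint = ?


Equal distances means the locus is the perpendicular bisector of z1 and z2.
Midpoint = ((6+3)/2, (-5+(-7))/2) = (4.5000, -6.0000)

Perpendicular bisector through (4.5000, -6.0000)


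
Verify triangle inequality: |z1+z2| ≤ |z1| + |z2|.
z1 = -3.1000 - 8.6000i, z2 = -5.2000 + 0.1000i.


|z1| = sqrt((-3.1)^2 + (-8.6)^2) = sqrt(83.57) = 9.1417
|z2| = sqrt((-5.2)^2 + 0.1^2) = sqrt(27.05) = 5.2010
z1+z2 = -8.3000 - 8.5000i
|z1+z2| = sqrt(141.14) = 11.8802
|z1|+|z2| = 9.1417 + 5.2010 = 14.3427

|z1+z2| = 11.8802 ≤ |z1|+|z2| = 14.3427 (verified)


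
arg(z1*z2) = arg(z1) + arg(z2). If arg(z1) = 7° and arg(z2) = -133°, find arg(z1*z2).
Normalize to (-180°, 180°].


arg(z1*z2) = 7° - 133° = -126°
Normalized to (-180°, 180°]: -126°

-126°


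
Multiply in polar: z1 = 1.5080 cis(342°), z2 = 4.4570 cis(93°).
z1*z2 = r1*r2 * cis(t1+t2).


r = 1.5080 * 4.4570 = 6.7212
theta = 342° + 93° = 435° = 75° (mod 360)

6.7212 cis(75°)


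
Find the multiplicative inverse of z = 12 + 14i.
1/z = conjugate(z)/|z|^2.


|z|^2 = 144+196 = 340
1/z = (12 - 14i)/340

1/z = 0.0353 - 0.0412i


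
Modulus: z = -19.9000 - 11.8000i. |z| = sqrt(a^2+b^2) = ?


|z| = sqrt((-19.9)^2 + (-11.8)^2) = sqrt(396.01 + 139.24) = sqrt(535.25) = 23.1355

|z| = 23.1355


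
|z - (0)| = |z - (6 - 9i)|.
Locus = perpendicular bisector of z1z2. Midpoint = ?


Equal distances means the locus is the perpendicular bisector of z1 and z2.
Midpoint = ((0+6)/2, (0+(-9))/2) = (3.0000, -4.5000)

Perpendicular bisector through (3.0000, -4.5000)


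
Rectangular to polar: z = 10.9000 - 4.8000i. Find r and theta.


r = sqrt(118.81+23.04) = sqrt(141.85) = 11.9101
theta = atan2(-4.8, 10.9) = -23.7671 degrees

r = 11.9101, theta = -23.7671 degrees


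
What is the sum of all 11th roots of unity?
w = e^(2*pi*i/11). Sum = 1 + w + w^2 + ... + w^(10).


The sum of all 11th roots of unity is 0.
Geometric series: (1 - w^11)/(1 - w) = (1-1)/(1-w) = 0 since w^11 = 1, w ≠ 1.
Alternatively: coefficient of z^10 in z^11 - 1 is 0.

0


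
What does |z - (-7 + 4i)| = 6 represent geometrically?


|z - z0| = r is a circle with center z0 and radius r.
Center = (-7, 4), radius = 6

Circle with center (-7, 4) and radius 6


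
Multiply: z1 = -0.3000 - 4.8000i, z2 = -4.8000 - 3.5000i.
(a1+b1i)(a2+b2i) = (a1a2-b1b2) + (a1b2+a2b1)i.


Real = -0.3*(-4.8) - (-4.8)*(-3.5) = 1.44 - 16.8 = -15.36
Imag = -0.3*(-3.5) - (4.8)*(-4.8) = 1.05 + 23.04 = 24.09

-15.3600 + 24.0900i


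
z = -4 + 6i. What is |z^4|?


|z| = sqrt(16+36) = sqrt(52) = 7.2111
|z^4| = |z|^4 = (sqrt(52))^4 = 52^2 = 2704

|z^4| = 2704


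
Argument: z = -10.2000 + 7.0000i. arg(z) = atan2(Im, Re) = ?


Re = -10.2, Im = 7
arg = atan2(7, -10.2) = 145.5392 degrees

arg(z) = 145.5392 degrees


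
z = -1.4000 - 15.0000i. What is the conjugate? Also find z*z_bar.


z_bar = -1.4000 + 15.0000i
z*z_bar = (-1.4)^2 + (-15)^2 = 1.96 + 225 = 226.96

z_bar = -1.4000 + 15.0000i, z*z_bar = 226.96


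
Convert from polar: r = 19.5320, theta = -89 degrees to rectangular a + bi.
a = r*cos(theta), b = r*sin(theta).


a = 19.5320*cos(-89°) = 19.5320*0.017452 = 0.3409
b = 19.5320*sin(-89°) = 19.5320*(-0.999848) = -19.5290

0.3409 - 19.5290i


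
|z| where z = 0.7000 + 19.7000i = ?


|z| = sqrt(0.7^2 + 19.7^2) = sqrt(0.49 + 388.09) = sqrt(388.58) = 19.7124

|z| = 19.7124


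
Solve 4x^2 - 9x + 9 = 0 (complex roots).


disc = (-9)^2 - 4*4*9 = 81 - 144 = -63
sqrt(|disc|) = sqrt(63) = 7.9373
Real part = 9/(2*4) = 1.1250
Imag part = 7.9373/(2*4) = 0.9922

1.1250 ± 0.9922i


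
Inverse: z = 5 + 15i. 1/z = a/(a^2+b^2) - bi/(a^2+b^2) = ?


|z|^2 = 25+225 = 250
1/z = (5 - 15i)/250

1/z = 0.0200 - 0.0600i


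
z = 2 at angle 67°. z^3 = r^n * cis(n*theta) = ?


r^3 = 2^3 = 8
n*theta = 3*67° = 201° = 201° (mod 360)
a = 8*cos(201°) = -7.4686
b = 8*sin(201°) = -2.8669

8 cis(201°) = -7.4686 - 2.8669i


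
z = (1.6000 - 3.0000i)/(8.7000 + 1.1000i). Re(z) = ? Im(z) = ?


Multiply by conjugate: (1.6000 - 3.0000i)(8.7000 - 1.1000i) / (8.7^2 + 1.1^2)
Numerator real = 1.6*8.7 - (3)*1.1 = 10.62
Numerator imag = -3*8.7 - 1.6*1.1 = -27.86
Denominator = 76.9
Re(z) = 10.62/76.9 = 0.1381
Im(z) = -27.86/76.9 = -0.3623

Re(z) = 0.1381, Im(z) = -0.3623


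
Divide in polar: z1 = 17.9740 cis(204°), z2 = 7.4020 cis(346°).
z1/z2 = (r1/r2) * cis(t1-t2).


r = 17.9740 / 7.4020 = 2.4283
theta = 204° - 346° = -142° = 218° (mod 360)

2.4283 cis(218°)


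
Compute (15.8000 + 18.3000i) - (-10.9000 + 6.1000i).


Real: 15.8 + 10.9 = 26.7
Imag: 18.3 - 6.1 = 12.2

26.7000 + 12.2000i


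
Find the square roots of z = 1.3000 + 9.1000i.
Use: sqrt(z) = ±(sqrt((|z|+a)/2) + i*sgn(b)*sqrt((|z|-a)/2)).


|z| = sqrt(1.69+82.81) = 9.1924
sqrt((|z|+a)/2) = sqrt((9.1924+1.3)/2) = sqrt(5.2462) = 2.2905
sqrt((|z|-a)/2) = sqrt((9.1924-1.3)/2) = sqrt(3.9462) = 1.9865

±(2.2905 + 1.9865i) i.e. 2.2905 + 1.9865i and -2.2905 - 1.9865i


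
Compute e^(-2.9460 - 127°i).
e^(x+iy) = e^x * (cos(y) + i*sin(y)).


e^-2.9460 = 0.05255
cos(-127°) = -0.6018
sin(-127°) = -0.7986
Real = 0.05255*(-0.6018) = -0.0316
Imag = 0.05255*(-0.7986) = -0.0420

-0.0316 - 0.0420i


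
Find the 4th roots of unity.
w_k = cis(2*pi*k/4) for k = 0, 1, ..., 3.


The 4th roots of unity are cis(360k/4°) for k=0..3
Angle step = 360/4 = 90°
Primitive root: cis(90°)
Primitive root = 0 + 1.0000i

4 roots at angles: 0°, 90°, 180°, 270°


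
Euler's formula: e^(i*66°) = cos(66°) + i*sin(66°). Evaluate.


cos(66°) = 0.4067
sin(66°) = 0.9135

e^(i*66°) = 0.4067 + 0.9135i


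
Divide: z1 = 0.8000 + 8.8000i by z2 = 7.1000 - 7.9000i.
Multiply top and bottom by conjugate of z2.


Conjugate of z2 = 7.1000 + 7.9000i
Numerator: (0.8000 + 8.8000i)(7.1000 + 7.9000i) = -63.8400 + 68.8000i
Denominator: 7.1^2 + (-7.9)^2 = 112.82
Result = (-63.8400 + 68.8000i)/112.82

-0.5659 + 0.6098i


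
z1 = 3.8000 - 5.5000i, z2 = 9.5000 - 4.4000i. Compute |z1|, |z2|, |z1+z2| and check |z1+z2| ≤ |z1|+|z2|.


|z1| = sqrt(3.8^2 + (-5.5)^2) = sqrt(44.69) = 6.6851
|z2| = sqrt(9.5^2 + (-4.4)^2) = sqrt(109.61) = 10.4695
z1+z2 = 13.3000 - 9.9000i
|z1+z2| = sqrt(274.9) = 16.5801
|z1|+|z2| = 6.6851 + 10.4695 = 17.1546

|z1+z2| = 16.5801 ≤ |z1|+|z2| = 17.1546 (verified)


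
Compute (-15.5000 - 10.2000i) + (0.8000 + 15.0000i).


Real: -15.5 + 0.8 = -14.7
Imag: -10.2 + 15 = 4.8

-14.7000 + 4.8000i


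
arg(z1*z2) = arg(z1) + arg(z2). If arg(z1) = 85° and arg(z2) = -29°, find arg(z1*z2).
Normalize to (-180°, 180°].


arg(z1*z2) = 85° - 29° = 56°
Normalized to (-180°, 180°]: 56°

56°


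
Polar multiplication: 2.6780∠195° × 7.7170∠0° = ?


r = 2.6780 * 7.7170 = 20.6661
theta = 195° + 0° = 195° = 195° (mod 360)

20.6661 cis(195°)


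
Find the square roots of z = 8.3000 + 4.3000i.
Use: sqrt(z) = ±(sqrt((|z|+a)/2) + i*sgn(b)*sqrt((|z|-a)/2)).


|z| = sqrt(68.89+18.49) = 9.3477
sqrt((|z|+a)/2) = sqrt((9.3477+8.3)/2) = sqrt(8.8239) = 2.9705
sqrt((|z|-a)/2) = sqrt((9.3477-8.3)/2) = sqrt(0.5239) = 0.7238

±(2.9705 + 0.7238i) i.e. 2.9705 + 0.7238i and -2.9705 - 0.7238i


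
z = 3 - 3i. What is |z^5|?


|z| = sqrt(9+9) = sqrt(18) = 4.2426
|z^5| = |z|^5 = (sqrt(18))^5 = 18^2 * sqrt(18) = 324*sqrt(18)

|z^5| = 324*sqrt(18) ≈ 1374.6156


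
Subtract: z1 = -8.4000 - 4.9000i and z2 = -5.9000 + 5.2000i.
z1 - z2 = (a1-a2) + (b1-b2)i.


Real: -8.4 + 5.9 = -2.5
Imag: -4.9 - 5.2 = -10.1

-2.5000 - 10.1000i


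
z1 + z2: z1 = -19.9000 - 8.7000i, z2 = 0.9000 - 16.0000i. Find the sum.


Real: -19.9 + 0.9 = -19
Imag: -8.7 - 16 = -24.7

-19.0000 - 24.7000i


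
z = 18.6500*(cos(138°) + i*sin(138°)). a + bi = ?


a = 18.6500*cos(138°) = 18.6500*(-0.743145) = -13.8597
b = 18.6500*sin(138°) = 18.6500*0.66913 = 12.4793

-13.8597 + 12.4793i


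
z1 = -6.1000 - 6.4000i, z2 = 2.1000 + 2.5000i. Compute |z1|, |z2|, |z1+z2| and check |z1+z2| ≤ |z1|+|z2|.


|z1| = sqrt((-6.1)^2 + (-6.4)^2) = sqrt(78.17) = 8.8414
|z2| = sqrt(2.1^2 + 2.5^2) = sqrt(10.66) = 3.2650
z1+z2 = -4.0000 - 3.9000i
|z1+z2| = sqrt(31.21) = 5.5866
|z1|+|z2| = 8.8414 + 3.2650 = 12.1064

|z1+z2| = 5.5866 ≤ |z1|+|z2| = 12.1064 (verified)


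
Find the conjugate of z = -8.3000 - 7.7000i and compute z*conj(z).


z_bar = -8.3000 + 7.7000i
z*z_bar = (-8.3)^2 + (-7.7)^2 = 68.89 + 59.29 = 128.18

z_bar = -8.3000 + 7.7000i, z*z_bar = 128.18


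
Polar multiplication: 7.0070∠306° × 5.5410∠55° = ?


r = 7.0070 * 5.5410 = 38.8258
theta = 306° + 55° = 361° = 1° (mod 360)

38.8258 cis(1°)


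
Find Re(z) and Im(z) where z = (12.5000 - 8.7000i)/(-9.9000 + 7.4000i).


Multiply by conjugate: (12.5000 - 8.7000i)(-9.9000 - 7.4000i) / ((-9.9)^2 + 7.4^2)
Numerator real = 12.5*(-9.9) - (8.7)*7.4 = -188.13
Numerator imag = -8.7*(-9.9) - 12.5*7.4 = -6.37
Denominator = 152.77
Re(z) = -188.13/152.77 = -1.2315
Im(z) = -6.37/152.77 = -0.0417

Re(z) = -1.2315, Im(z) = -0.0417


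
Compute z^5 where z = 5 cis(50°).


r^5 = 5^5 = 3125
n*theta = 5*50° = 250° = 250° (mod 360)
a = 3125*cos(250°) = -1068.8129
b = 3125*sin(250°) = -2936.5394

3125 cis(250°) = -1068.8129 - 2936.5394i


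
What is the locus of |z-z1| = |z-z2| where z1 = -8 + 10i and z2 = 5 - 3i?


Equal distances means the locus is the perpendicular bisector of z1 and z2.
Midpoint = ((-8+5)/2, (10+(-3))/2) = (-1.5000, 3.5000)

Perpendicular bisector through (-1.5000, 3.5000)


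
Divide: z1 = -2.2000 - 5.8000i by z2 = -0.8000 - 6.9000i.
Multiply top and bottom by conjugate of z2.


Conjugate of z2 = -0.8000 + 6.9000i
Numerator: (-2.2000 - 5.8000i)(-0.8000 + 6.9000i) = 41.7800 - 10.5400i
Denominator: (-0.8)^2 + (-6.9)^2 = 48.25
Result = (41.7800 - 10.5400i)/48.25

0.8659 - 0.2184i


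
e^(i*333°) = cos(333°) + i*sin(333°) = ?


cos(333°) = 0.8910
sin(333°) = -0.4540

e^(i*333°) = 0.8910 - 0.4540i


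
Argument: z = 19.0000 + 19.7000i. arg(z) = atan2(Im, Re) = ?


Re = 19, Im = 19.7
arg = atan2(19.7, 19) = 46.0362 degrees

arg(z) = 46.0362 degrees


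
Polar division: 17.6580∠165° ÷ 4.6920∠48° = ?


r = 17.6580 / 4.6920 = 3.7634
theta = 165° - 48° = 117° = 117° (mod 360)

3.7634 cis(117°)


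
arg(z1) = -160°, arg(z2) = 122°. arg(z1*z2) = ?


arg(z1*z2) = -160° + 122° = -38°
Normalized to (-180°, 180°]: -38°

-38°


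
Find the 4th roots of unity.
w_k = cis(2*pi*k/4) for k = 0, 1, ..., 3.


The 4th roots of unity are cis(360k/4°) for k=0..3
Angle step = 360/4 = 90°
Primitive root: cis(90°)
Primitive root = 0 + 1.0000i

4 roots at angles: 0°, 90°, 180°, 270°


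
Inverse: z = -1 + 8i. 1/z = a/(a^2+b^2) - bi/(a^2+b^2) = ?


|z|^2 = 1+64 = 65
1/z = (-1 - 8i)/65

1/z = -0.0154 - 0.1231i


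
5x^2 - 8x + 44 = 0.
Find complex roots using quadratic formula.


disc = (-8)^2 - 4*5*44 = 64 - 880 = -816
sqrt(|disc|) = sqrt(816) = 28.5657
Real part = 8/(2*5) = 0.8000
Imag part = 28.5657/(2*5) = 2.8566

0.8000 ± 2.8566i


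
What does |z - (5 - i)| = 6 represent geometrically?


|z - z0| = r is a circle with center z0 and radius r.
Center = (5, -1), radius = 6

Circle with center (5, -1) and radius 6


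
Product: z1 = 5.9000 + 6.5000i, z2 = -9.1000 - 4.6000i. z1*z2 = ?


Real = 5.9*(-9.1) - 6.5*(-4.6) = -53.69 - (-29.9) = -23.79
Imag = 5.9*(-4.6) - (9.1)*6.5 = -27.14 - (59.15) = -86.29

-23.7900 - 86.2900i


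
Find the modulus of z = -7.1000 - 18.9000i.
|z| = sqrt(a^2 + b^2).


|z| = sqrt((-7.1)^2 + (-18.9)^2) = sqrt(50.41 + 357.21) = sqrt(407.62) = 20.1896

|z| = 20.1896


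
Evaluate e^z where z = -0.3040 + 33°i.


e^-0.3040 = 0.73786
cos(33°) = 0.8387
sin(33°) = 0.54464
Real = 0.73786*0.8387 = 0.6188
Imag = 0.73786*0.54464 = 0.4019

0.6188 + 0.4019i


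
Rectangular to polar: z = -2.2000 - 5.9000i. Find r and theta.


r = sqrt(4.84+34.81) = sqrt(39.65) = 6.2968
theta = atan2(-5.9, -2.2) = -110.4495 degrees

r = 6.2968, theta = -110.4495 degrees


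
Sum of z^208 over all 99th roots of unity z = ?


The roots are w_k = w^k with w = e^(2*pi*i/99), and (w^k)^208 = (w^208)^k.
So S = 1 + u + u^2 + ... + u^(98) with u = w^208.
208 = 2*99 + 10, so 208 is not a multiple of 99: u = (w^99)^2 * w^10 = w^10 ≠ 1 (w is a primitive 99th root), while u^99 = (w^99)^208 = 1.
Geometric series: S = (1 - u^99)/(1 - u) = (1 - 1)/(1 - u) = 0

S = 0


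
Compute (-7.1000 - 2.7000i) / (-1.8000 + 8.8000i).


Conjugate of z2 = -1.8000 - 8.8000i
Numerator: (-7.1000 - 2.7000i)(-1.8000 - 8.8000i) = -10.9800 + 67.3400i
Denominator: (-1.8)^2 + 8.8^2 = 80.68
Result = (-10.9800 + 67.3400i)/80.68

-0.1361 + 0.8347i


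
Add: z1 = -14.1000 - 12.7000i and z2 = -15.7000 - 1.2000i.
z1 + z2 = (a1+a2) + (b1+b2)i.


Real: -14.1 - 15.7 = -29.8
Imag: -12.7 - 1.2 = -13.9

-29.8000 - 13.9000i


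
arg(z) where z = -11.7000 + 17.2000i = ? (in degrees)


Re = -11.7, Im = 17.2
arg = atan2(17.2, -11.7) = 124.2248 degrees

arg(z) = 124.2248 degrees


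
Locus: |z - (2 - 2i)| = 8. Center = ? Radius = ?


|z - z0| = r is a circle with center z0 and radius r.
Center = (2, -2), radius = 8

Circle with center (2, -2) and radius 8


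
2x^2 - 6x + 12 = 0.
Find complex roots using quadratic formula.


disc = (-6)^2 - 4*2*12 = 36 - 96 = -60
sqrt(|disc|) = sqrt(60) = 7.7460
Real part = 6/(2*2) = 1.5000
Imag part = 7.7460/(2*2) = 1.9365

1.5000 ± 1.9365i


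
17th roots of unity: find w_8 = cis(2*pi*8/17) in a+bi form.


Angle = 360*8/17 = 169.4118°
a = cos(169.4118°) = -0.9830
b = sin(169.4118°) = 0.1837

-0.9830 + 0.1837i


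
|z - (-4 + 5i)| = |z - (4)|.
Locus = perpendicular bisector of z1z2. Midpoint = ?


Equal distances means the locus is the perpendicular bisector of z1 and z2.
Midpoint = ((-4+4)/2, (5+0)/2) = (0, 2.5000)

Perpendicular bisector through (0, 2.5000)


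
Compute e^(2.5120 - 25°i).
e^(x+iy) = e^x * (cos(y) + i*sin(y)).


e^2.5120 = 12.3296
cos(-25°) = 0.90631
sin(-25°) = -0.42262
Real = 12.3296*0.90631 = 11.1744
Imag = 12.3296*(-0.42262) = -5.2107

11.1744 - 5.2107i


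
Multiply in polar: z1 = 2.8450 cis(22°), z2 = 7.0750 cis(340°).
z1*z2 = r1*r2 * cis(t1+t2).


r = 2.8450 * 7.0750 = 20.1284
theta = 22° + 340° = 362° = 2° (mod 360)

20.1284 cis(2°)


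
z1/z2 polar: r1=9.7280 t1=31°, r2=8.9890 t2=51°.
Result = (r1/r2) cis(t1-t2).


r = 9.7280 / 8.9890 = 1.0822
theta = 31° - 51° = -20° = 340° (mod 360)

1.0822 cis(340°)


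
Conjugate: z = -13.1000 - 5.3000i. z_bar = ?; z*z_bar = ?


z_bar = -13.1000 + 5.3000i
z*z_bar = (-13.1)^2 + (-5.3)^2 = 171.61 + 28.09 = 199.7

z_bar = -13.1000 + 5.3000i, z*z_bar = 199.7


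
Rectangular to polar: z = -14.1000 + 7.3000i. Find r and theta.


r = sqrt(198.81+53.29) = sqrt(252.1) = 15.8777
theta = atan2(7.3, -14.1) = 152.6280 degrees

r = 15.8777, theta = 152.6280 degrees


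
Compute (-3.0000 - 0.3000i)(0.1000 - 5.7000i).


Real = -3*0.1 - (-0.3)*(-5.7) = -0.3 - 1.71 = -2.01
Imag = -3*(-5.7) + 0.1*(-0.3) = 17.1 - (0.03) = 17.07

-2.0100 + 17.0700i


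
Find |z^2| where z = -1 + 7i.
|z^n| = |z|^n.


|z| = sqrt(1+49) = sqrt(50) = 7.0711
|z^2| = |z|^2 = (sqrt(50))^2 = 50

|z^2| = 50


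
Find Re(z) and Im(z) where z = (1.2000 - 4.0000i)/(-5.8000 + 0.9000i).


Multiply by conjugate: (1.2000 - 4.0000i)(-5.8000 - 0.9000i) / ((-5.8)^2 + 0.9^2)
Numerator real = 1.2*(-5.8) - (4)*0.9 = -10.56
Numerator imag = -4*(-5.8) - 1.2*0.9 = 22.12
Denominator = 34.45
Re(z) = -10.56/34.45 = -0.3065
Im(z) = 22.12/34.45 = 0.6421

Re(z) = -0.3065, Im(z) = 0.6421


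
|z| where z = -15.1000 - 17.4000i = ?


|z| = sqrt((-15.1)^2 + (-17.4)^2) = sqrt(228.01 + 302.76) = sqrt(530.77) = 23.0384

|z| = 23.0384


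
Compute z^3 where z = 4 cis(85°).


r^3 = 4^3 = 64
n*theta = 3*85° = 255° = 255° (mod 360)
a = 64*cos(255°) = -16.5644
b = 64*sin(255°) = -61.8193

64 cis(255°) = -16.5644 - 61.8193i


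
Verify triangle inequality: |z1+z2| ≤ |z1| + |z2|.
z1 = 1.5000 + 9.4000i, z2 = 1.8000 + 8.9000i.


|z1| = sqrt(1.5^2 + 9.4^2) = sqrt(90.61) = 9.5189
|z2| = sqrt(1.8^2 + 8.9^2) = sqrt(82.45) = 9.0802
z1+z2 = 3.3000 + 18.3000i
|z1+z2| = sqrt(345.78) = 18.5952
|z1|+|z2| = 9.5189 + 9.0802 = 18.5991

|z1+z2| = 18.5952 ≤ |z1|+|z2| = 18.5991 (verified)


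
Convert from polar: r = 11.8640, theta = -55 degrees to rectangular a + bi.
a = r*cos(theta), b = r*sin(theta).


a = 11.8640*cos(-55°) = 11.8640*0.573576 = 6.8049
b = 11.8640*sin(-55°) = 11.8640*(-0.81915) = -9.7184

6.8049 - 9.7184i


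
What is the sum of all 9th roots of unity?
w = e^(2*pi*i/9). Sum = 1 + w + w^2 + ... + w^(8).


The sum of all 9th roots of unity is 0.
Geometric series: (1 - w^9)/(1 - w) = (1-1)/(1-w) = 0 since w^9 = 1, w ≠ 1.
Alternatively: coefficient of z^8 in z^9 - 1 is 0.

0


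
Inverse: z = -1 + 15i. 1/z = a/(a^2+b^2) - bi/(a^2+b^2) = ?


|z|^2 = 1+225 = 226
1/z = (-1 - 15i)/226

1/z = -0.0044 - 0.0664i


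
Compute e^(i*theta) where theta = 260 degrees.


cos(260°) = -0.1736
sin(260°) = -0.9848

e^(i*260°) = -0.1736 - 0.9848i


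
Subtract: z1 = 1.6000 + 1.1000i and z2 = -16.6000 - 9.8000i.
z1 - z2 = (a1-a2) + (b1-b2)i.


Real: 1.6 + 16.6 = 18.2
Imag: 1.1 + 9.8 = 10.9

18.2000 + 10.9000i


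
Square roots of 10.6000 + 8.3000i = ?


|z| = sqrt(112.36+68.89) = 13.4629
sqrt((|z|+a)/2) = sqrt((13.4629+10.6)/2) = sqrt(12.0315) = 3.4686
sqrt((|z|-a)/2) = sqrt((13.4629-10.6)/2) = sqrt(1.4315) = 1.1964

±(3.4686 + 1.1964i) i.e. 3.4686 + 1.1964i and -3.4686 - 1.1964i


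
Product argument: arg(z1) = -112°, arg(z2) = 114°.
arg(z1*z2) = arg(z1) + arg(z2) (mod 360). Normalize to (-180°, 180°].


arg(z1*z2) = -112° + 114° = 2°
Normalized to (-180°, 180°]: 2°

2°


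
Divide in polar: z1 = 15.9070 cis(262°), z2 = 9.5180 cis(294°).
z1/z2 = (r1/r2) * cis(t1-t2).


r = 15.9070 / 9.5180 = 1.6713
theta = 262° - 294° = -32° = 328° (mod 360)

1.6713 cis(328°)


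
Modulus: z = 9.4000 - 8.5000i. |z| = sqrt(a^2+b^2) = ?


|z| = sqrt(9.4^2 + (-8.5)^2) = sqrt(88.36 + 72.25) = sqrt(160.61) = 12.6732

|z| = 12.6732


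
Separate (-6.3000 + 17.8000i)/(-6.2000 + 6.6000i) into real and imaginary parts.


Multiply by conjugate: (-6.3000 + 17.8000i)(-6.2000 - 6.6000i) / ((-6.2)^2 + 6.6^2)
Numerator real = -6.3*(-6.2) + 17.8*6.6 = 156.54
Numerator imag = 17.8*(-6.2) - (-6.3)*6.6 = -68.78
Denominator = 82
Re(z) = 156.54/82 = 1.9090
Im(z) = -68.78/82 = -0.8388

Re(z) = 1.9090, Im(z) = -0.8388


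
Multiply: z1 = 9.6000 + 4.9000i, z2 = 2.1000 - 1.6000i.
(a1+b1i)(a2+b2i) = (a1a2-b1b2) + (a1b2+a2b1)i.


Real = 9.6*2.1 - 4.9*(-1.6) = 20.16 - (-7.84) = 28
Imag = 9.6*(-1.6) + 2.1*4.9 = -15.36 + 10.29 = -5.07

28.0000 - 5.0700i


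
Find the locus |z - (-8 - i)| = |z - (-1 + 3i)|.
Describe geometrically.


Equal distances means the locus is the perpendicular bisector of z1 and z2.
Midpoint = ((-8+(-1))/2, (-1+3)/2) = (-4.5000, 1.0000)

Perpendicular bisector through (-4.5000, 1.0000)


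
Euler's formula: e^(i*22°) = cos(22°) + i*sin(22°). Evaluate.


cos(22°) = 0.9272
sin(22°) = 0.3746

e^(i*22°) = 0.9272 + 0.3746i


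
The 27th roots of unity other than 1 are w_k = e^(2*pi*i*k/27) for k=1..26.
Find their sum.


With w = e^(2*pi*i/27), all 27 of the 27th roots of unity w^0 = 1, w, ..., w^(26) sum to 0: 1 + w + ... + w^(26) = (1 - w^27)/(1 - w) = 0 since w^27 = 1, w ≠ 1.
Removing the root 1: w + w^2 + ... + w^(26) = 0 - 1 = -1

Sum = -1


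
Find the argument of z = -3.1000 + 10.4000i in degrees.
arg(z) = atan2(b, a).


Re = -3.1, Im = 10.4
arg = atan2(10.4, -3.1) = 106.5981 degrees

arg(z) = 106.5981 degrees


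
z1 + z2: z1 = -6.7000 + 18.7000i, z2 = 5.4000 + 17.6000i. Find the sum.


Real: -6.7 + 5.4 = -1.3
Imag: 18.7 + 17.6 = 36.3

-1.3000 + 36.3000i


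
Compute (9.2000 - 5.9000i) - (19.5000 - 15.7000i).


Real: 9.2 - 19.5 = -10.3
Imag: -5.9 + 15.7 = 9.8

-10.3000 + 9.8000i


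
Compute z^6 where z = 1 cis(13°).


r^6 = 1^6 = 1
n*theta = 6*13° = 78° = 78° (mod 360)
a = 1*cos(78°) = 0.2079
b = 1*sin(78°) = 0.9781

1 cis(78°) = 0.2079 + 0.9781i


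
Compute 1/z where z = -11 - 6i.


|z|^2 = 121+36 = 157
1/z = (-11 + 6i)/157

1/z = -0.0701 + 0.0382i


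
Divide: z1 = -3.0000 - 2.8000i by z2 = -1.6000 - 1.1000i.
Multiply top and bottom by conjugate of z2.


Conjugate of z2 = -1.6000 + 1.1000i
Numerator: (-3.0000 - 2.8000i)(-1.6000 + 1.1000i) = 7.8800 + 1.1800i
Denominator: (-1.6)^2 + (-1.1)^2 = 3.77
Result = (7.8800 + 1.1800i)/3.77

2.0902 + 0.3130i


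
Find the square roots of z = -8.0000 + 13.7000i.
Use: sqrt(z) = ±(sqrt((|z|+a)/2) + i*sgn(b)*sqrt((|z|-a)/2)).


|z| = sqrt(64+187.69) = 15.8647
sqrt((|z|+a)/2) = sqrt((15.8647+(-8))/2) = sqrt(3.9324) = 1.9830
sqrt((|z|-a)/2) = sqrt((15.8647-(-8))/2) = sqrt(11.9324) = 3.4543

±(1.9830 + 3.4543i) i.e. 1.9830 + 3.4543i and -1.9830 - 3.4543i


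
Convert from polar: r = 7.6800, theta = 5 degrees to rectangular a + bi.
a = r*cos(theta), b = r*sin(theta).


a = 7.6800*cos(5°) = 7.6800*0.9962 = 7.6508
b = 7.6800*sin(5°) = 7.6800*0.08716 = 0.6694

7.6508 + 0.6694i


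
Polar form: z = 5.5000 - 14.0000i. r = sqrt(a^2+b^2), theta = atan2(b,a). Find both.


r = sqrt(30.25+196) = sqrt(226.25) = 15.0416
theta = atan2(-14, 5.5) = -68.5523 degrees

r = 15.0416, theta = -68.5523 degrees


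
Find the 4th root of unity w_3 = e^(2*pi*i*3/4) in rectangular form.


Angle = 360*3/4 = 270°
a = cos(270°) = 0
b = sin(270°) = -1.0000

0 - 1.0000i


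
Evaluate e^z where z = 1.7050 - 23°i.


e^1.7050 = 5.5014
cos(-23°) = 0.920505
sin(-23°) = -0.39073
Real = 5.5014*0.920505 = 5.0641
Imag = 5.5014*(-0.39073) = -2.1496

5.0641 - 2.1496i


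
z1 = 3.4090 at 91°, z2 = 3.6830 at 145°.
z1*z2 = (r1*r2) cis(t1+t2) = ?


r = 3.4090 * 3.6830 = 12.5553
theta = 91° + 145° = 236° = 236° (mod 360)

12.5553 cis(236°)


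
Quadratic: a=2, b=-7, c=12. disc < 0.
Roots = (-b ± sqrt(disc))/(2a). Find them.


disc = (-7)^2 - 4*2*12 = 49 - 96 = -47
sqrt(|disc|) = sqrt(47) = 6.8557
Real part = 7/(2*2) = 1.7500
Imag part = 6.8557/(2*2) = 1.7139

1.7500 ± 1.7139i


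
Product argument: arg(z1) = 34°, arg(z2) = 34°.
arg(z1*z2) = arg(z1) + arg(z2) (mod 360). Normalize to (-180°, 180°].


arg(z1*z2) = 34° + 34° = 68°
Normalized to (-180°, 180°]: 68°

68°


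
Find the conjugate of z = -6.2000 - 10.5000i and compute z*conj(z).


z_bar = -6.2000 + 10.5000i
z*z_bar = (-6.2)^2 + (-10.5)^2 = 38.44 + 110.25 = 148.69

z_bar = -6.2000 + 10.5000i, z*z_bar = 148.69


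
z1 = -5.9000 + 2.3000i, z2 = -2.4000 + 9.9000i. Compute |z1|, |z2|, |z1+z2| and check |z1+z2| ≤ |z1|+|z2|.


|z1| = sqrt((-5.9)^2 + 2.3^2) = sqrt(40.1) = 6.3325
|z2| = sqrt((-2.4)^2 + 9.9^2) = sqrt(103.77) = 10.1868
z1+z2 = -8.3000 + 12.2000i
|z1+z2| = sqrt(217.73) = 14.7557
|z1|+|z2| = 6.3325 + 10.1868 = 16.5193

|z1+z2| = 14.7557 ≤ |z1|+|z2| = 16.5193 (verified)


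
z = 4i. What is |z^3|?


|z| = sqrt(0+16) = sqrt(16) = 4
|z^3| = |z|^3 = 4^3 = 64

|z^3| = 64


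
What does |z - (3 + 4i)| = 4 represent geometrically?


|z - z0| = r is a circle with center z0 and radius r.
Center = (3, 4), radius = 4

Circle with center (3, 4) and radius 4


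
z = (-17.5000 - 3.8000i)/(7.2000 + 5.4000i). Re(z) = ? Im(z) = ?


Multiply by conjugate: (-17.5000 - 3.8000i)(7.2000 - 5.4000i) / (7.2^2 + 5.4^2)
Numerator real = -17.5*7.2 - (3.8)*5.4 = -146.52
Numerator imag = -3.8*7.2 - (-17.5)*5.4 = 67.14
Denominator = 81
Re(z) = -146.52/81 = -1.8089
Im(z) = 67.14/81 = 0.8289

Re(z) = -1.8089, Im(z) = 0.8289


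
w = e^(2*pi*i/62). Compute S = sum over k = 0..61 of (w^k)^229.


The roots are w_k = w^k with w = e^(2*pi*i/62), and (w^k)^229 = (w^229)^k.
So S = 1 + u + u^2 + ... + u^(61) with u = w^229.
229 = 3*62 + 43, so 229 is not a multiple of 62: u = (w^62)^3 * w^43 = w^43 ≠ 1 (w is a primitive 62th root), while u^62 = (w^62)^229 = 1.
Geometric series: S = (1 - u^62)/(1 - u) = (1 - 1)/(1 - u) = 0

S = 0


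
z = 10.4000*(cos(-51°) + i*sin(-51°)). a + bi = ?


a = 10.4000*cos(-51°) = 10.4000*0.62932 = 6.5449
b = 10.4000*sin(-51°) = 10.4000*(-0.777146) = -8.0823

6.5449 - 8.0823i


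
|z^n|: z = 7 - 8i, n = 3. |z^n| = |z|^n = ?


|z| = sqrt(49+64) = sqrt(113) = 10.6301
|z^3| = |z|^3 = (sqrt(113))^3 = 113*sqrt(113)

|z^3| = 113*sqrt(113) ≈ 1201.2065


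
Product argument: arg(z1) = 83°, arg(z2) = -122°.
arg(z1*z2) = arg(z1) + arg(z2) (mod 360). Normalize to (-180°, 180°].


arg(z1*z2) = 83° - 122° = -39°
Normalized to (-180°, 180°]: -39°

-39°


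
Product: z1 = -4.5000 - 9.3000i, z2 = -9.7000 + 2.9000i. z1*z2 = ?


Real = -4.5*(-9.7) - (-9.3)*2.9 = 43.65 - (-26.97) = 70.62
Imag = -4.5*2.9 - (9.7)*(-9.3) = -13.05 + 90.21 = 77.16

70.6200 + 77.1600i


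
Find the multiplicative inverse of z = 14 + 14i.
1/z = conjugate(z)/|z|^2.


|z|^2 = 196+196 = 392
1/z = (14 - 14i)/392

1/z = 0.0357 - 0.0357i


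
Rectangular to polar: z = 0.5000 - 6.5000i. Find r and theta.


r = sqrt(0.25+42.25) = sqrt(42.5) = 6.5192
theta = atan2(-6.5, 0.5) = -85.6013 degrees

r = 6.5192, theta = -85.6013 degrees


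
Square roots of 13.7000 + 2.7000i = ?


|z| = sqrt(187.69+7.29) = 13.9635
sqrt((|z|+a)/2) = sqrt((13.9635+13.7)/2) = sqrt(13.8318) = 3.7191
sqrt((|z|-a)/2) = sqrt((13.9635-13.7)/2) = sqrt(0.1318) = 0.3630

±(3.7191 + 0.3630i) i.e. 3.7191 + 0.3630i and -3.7191 - 0.3630i


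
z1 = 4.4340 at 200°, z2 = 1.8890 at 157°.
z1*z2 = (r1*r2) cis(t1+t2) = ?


r = 4.4340 * 1.8890 = 8.3758
theta = 200° + 157° = 357° = 357° (mod 360)

8.3758 cis(357°)


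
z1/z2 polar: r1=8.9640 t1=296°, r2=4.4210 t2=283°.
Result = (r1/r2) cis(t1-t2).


r = 8.9640 / 4.4210 = 2.0276
theta = 296° - 283° = 13° = 13° (mod 360)

2.0276 cis(13°)


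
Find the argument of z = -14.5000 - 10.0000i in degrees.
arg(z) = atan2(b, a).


Re = -14.5, Im = -10
arg = atan2(-10, -14.5) = -145.4077 degrees

arg(z) = -145.4077 degrees


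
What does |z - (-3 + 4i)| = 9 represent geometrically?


|z - z0| = r is a circle with center z0 and radius r.
Center = (-3, 4), radius = 9

Circle with center (-3, 4) and radius 9


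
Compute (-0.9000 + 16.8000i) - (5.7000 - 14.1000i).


Real: -0.9 - 5.7 = -6.6
Imag: 16.8 + 14.1 = 30.9

-6.6000 + 30.9000i


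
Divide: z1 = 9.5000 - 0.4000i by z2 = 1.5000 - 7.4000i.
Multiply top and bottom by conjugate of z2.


Conjugate of z2 = 1.5000 + 7.4000i
Numerator: (9.5000 - 0.4000i)(1.5000 + 7.4000i) = 17.2100 + 69.7000i
Denominator: 1.5^2 + (-7.4)^2 = 57.01
Result = (17.2100 + 69.7000i)/57.01

0.3019 + 1.2226i


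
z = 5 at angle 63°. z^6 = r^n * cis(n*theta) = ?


r^6 = 5^6 = 15625
n*theta = 6*63° = 378° = 18° (mod 360)
a = 15625*cos(18°) = 14860.2581
b = 15625*sin(18°) = 4828.3905

15625 cis(18°) = 14860.2581 + 4828.3905i


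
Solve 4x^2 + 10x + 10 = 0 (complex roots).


disc = 10^2 - 4*4*10 = 100 - 160 = -60
sqrt(|disc|) = sqrt(60) = 7.7460
Real part = -10/(2*4) = -1.2500
Imag part = 7.7460/(2*4) = 0.9682

-1.2500 ± 0.9682i


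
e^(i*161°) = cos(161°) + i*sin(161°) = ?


cos(161°) = -0.9455
sin(161°) = 0.3256

e^(i*161°) = -0.9455 + 0.3256i


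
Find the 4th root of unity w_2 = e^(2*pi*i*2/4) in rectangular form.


Angle = 360*2/4 = 180°
a = cos(180°) = -1.0000
b = sin(180°) = 0

-1.0000 + 0i


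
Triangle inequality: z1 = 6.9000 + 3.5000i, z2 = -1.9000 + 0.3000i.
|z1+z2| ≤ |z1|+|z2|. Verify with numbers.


|z1| = sqrt(6.9^2 + 3.5^2) = sqrt(59.86) = 7.7369
|z2| = sqrt((-1.9)^2 + 0.3^2) = sqrt(3.7) = 1.9235
z1+z2 = 5.0000 + 3.8000i
|z1+z2| = sqrt(39.44) = 6.2801
|z1|+|z2| = 7.7369 + 1.9235 = 9.6604

|z1+z2| = 6.2801 ≤ |z1|+|z2| = 9.6604 (verified)


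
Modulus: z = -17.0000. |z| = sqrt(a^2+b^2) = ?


|z| = sqrt((-17)^2 + 0^2) = sqrt(289 + 0) = sqrt(289) = 17.0000

|z| = 17.0000


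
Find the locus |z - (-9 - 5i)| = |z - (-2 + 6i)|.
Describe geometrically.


Equal distances means the locus is the perpendicular bisector of z1 and z2.
Midpoint = ((-9+(-2))/2, (-5+6)/2) = (-5.5000, 0.5000)

Perpendicular bisector through (-5.5000, 0.5000)


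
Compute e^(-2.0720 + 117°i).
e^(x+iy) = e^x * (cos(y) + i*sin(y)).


e^-2.0720 = 0.1259
cos(117°) = -0.454
sin(117°) = 0.891
Real = 0.1259*(-0.454) = -0.0572
Imag = 0.1259*0.891 = 0.1122

-0.0572 + 0.1122i


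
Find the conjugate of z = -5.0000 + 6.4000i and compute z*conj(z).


z_bar = -5.0000 - 6.4000i
z*z_bar = (-5)^2 + 6.4^2 = 25 + 40.96 = 65.96

z_bar = -5.0000 - 6.4000i, z*z_bar = 65.96


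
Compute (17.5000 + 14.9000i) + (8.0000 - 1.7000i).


Real: 17.5 + 8 = 25.5
Imag: 14.9 - 1.7 = 13.2

25.5000 + 13.2000i


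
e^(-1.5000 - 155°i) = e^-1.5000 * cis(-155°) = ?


e^-1.5000 = 0.2231
cos(-155°) = -0.9063
sin(-155°) = -0.4226
Real = 0.2231*(-0.9063) = -0.2022
Imag = 0.2231*(-0.4226) = -0.0943

-0.2022 - 0.0943i


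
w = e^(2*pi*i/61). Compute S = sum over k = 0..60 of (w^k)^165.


The roots are w_k = w^k with w = e^(2*pi*i/61), and (w^k)^165 = (w^165)^k.
So S = 1 + u + u^2 + ... + u^(60) with u = w^165.
165 = 2*61 + 43, so 165 is not a multiple of 61: u = (w^61)^2 * w^43 = w^43 ≠ 1 (w is a primitive 61th root), while u^61 = (w^61)^165 = 1.
Geometric series: S = (1 - u^61)/(1 - u) = (1 - 1)/(1 - u) = 0

S = 0


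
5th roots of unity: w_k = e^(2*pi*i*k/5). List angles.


The 5th roots of unity are cis(360k/5°) for k=0..4
Angle step = 360/5 = 72°
Primitive root: cis(72°)
Primitive root = 0.3090 + 0.9511i

5 roots at angles: 0°, 72°, 144°, 216°, 288°


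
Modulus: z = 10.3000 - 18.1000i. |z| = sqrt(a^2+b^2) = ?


|z| = sqrt(10.3^2 + (-18.1)^2) = sqrt(106.09 + 327.61) = sqrt(433.7) = 20.8255

|z| = 20.8255


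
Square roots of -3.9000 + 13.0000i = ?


|z| = sqrt(15.21+169) = 13.5724
sqrt((|z|+a)/2) = sqrt((13.5724+(-3.9))/2) = sqrt(4.8362) = 2.1991
sqrt((|z|-a)/2) = sqrt((13.5724-(-3.9))/2) = sqrt(8.7362) = 2.9557

±(2.1991 + 2.9557i) i.e. 2.1991 + 2.9557i and -2.1991 - 2.9557i


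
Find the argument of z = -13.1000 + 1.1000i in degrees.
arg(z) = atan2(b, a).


Re = -13.1, Im = 1.1
arg = atan2(1.1, -13.1) = 175.2002 degrees

arg(z) = 175.2002 degrees
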